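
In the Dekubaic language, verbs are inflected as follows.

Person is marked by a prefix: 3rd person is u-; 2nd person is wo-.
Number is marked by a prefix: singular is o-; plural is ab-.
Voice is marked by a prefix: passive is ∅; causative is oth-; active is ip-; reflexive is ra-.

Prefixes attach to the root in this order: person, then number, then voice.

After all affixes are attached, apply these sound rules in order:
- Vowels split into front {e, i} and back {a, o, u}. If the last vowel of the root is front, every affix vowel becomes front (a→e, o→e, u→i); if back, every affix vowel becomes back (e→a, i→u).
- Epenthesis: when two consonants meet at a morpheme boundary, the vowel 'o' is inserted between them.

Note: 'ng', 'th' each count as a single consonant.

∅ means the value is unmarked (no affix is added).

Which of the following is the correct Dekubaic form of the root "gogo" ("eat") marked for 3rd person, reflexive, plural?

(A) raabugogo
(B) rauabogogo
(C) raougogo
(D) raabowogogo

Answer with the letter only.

Attach person 3rd person u- → ugogo.
Attach number plural ab- → abugogo.
Attach voice reflexive ra- → raabugogo.
Vowel harmony: no change.
Epenthesis: no change.
So the correct form is raabugogo, option (A).
(D) raabowogogo is wrong: it uses 2nd person instead of 3rd person for person.
(B) rauabogogo is wrong: it has the affixes in the wrong order.
(C) raougogo is wrong: it uses singular instead of plural for number.

A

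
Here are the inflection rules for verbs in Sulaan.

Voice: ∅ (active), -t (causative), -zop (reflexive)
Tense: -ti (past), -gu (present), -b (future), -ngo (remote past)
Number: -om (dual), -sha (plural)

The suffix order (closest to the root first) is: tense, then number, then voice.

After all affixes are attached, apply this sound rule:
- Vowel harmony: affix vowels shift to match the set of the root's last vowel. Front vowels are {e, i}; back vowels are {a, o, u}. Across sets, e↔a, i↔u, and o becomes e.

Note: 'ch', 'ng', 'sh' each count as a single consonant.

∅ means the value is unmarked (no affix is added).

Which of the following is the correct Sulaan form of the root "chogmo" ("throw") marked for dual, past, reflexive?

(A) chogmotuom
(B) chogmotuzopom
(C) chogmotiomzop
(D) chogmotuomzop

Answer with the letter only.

D

Attach tense past -ti → chogmoti.
Attach number dual -om → chogmotiom.
Attach voice reflexive -zop → chogmotiomzop.
Apply vowel harmony: chogmotiomzop → chogmotuomzop.
So the correct form is chogmotuomzop, option (D).
(A) chogmotuom is wrong: it uses active instead of reflexive for voice.
(B) chogmotuzopom is wrong: it has the affixes in the wrong order.
(C) chogmotiomzop is wrong: it fails to apply the sound rule(s).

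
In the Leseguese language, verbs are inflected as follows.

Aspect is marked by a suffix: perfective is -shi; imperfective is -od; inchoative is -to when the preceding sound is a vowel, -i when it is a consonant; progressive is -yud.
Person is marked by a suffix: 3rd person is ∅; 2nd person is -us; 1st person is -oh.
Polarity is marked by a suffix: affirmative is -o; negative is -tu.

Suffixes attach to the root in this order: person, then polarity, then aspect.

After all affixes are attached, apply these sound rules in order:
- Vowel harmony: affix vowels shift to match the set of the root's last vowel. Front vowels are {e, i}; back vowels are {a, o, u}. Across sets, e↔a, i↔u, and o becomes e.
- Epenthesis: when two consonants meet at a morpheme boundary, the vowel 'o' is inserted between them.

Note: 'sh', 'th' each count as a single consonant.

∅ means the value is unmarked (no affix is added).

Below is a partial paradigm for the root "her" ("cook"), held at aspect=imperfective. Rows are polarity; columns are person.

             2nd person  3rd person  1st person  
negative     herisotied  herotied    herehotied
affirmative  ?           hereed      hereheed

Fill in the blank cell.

Attach person 2nd person -us → herus.
Attach polarity affirmative -o → heruso.
Attach aspect imperfective -od → herusood.
Apply vowel harmony: herusood → heriseed.
Epenthesis: no change.

heriseed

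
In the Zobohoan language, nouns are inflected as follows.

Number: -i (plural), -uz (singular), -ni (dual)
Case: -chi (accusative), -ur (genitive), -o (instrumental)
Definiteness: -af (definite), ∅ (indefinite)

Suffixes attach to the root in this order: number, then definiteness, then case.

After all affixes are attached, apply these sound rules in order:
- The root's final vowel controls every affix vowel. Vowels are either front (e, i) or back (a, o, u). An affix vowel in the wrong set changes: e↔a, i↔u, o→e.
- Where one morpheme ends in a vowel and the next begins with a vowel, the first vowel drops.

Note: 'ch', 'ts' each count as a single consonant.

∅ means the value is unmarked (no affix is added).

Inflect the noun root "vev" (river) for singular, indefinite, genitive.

Attach number singular -uz → vevuz.
definiteness = indefinite: zero marking, form stays vevuz.
Attach case genitive -ur → vevuzur.
Apply vowel harmony: vevuzur → vevizir.
Vowel deletion: no change.

vevizir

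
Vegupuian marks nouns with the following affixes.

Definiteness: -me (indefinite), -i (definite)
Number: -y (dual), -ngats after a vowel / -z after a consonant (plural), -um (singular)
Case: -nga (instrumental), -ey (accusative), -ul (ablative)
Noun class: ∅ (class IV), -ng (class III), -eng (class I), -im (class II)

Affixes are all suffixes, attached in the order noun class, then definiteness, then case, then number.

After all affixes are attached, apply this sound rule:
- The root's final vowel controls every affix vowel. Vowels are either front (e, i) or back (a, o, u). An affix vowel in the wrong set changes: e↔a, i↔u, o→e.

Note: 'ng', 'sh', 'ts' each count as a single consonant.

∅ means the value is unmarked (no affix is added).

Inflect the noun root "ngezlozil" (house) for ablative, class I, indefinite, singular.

ngezlozilengmeilim

Attach noun class class I -eng → ngezlozileng.
Attach definiteness indefinite -me → ngezlozilengme.
Attach case ablative -ul → ngezlozilengmeul.
Attach number singular -um → ngezlozilengmeulum.
Apply vowel harmony: ngezlozilengmeulum → ngezlozilengmeilim.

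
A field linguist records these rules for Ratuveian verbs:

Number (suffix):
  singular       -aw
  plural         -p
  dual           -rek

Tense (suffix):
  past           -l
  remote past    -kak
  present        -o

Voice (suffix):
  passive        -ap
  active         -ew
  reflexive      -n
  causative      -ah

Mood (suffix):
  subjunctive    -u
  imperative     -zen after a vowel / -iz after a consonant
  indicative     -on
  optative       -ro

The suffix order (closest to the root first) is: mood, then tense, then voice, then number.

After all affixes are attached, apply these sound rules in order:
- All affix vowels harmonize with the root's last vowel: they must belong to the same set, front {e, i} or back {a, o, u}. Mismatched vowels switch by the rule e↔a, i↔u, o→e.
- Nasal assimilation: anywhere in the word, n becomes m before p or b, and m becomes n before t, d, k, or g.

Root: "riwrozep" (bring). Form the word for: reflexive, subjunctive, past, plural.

Attach mood subjunctive -u → riwrozepu.
Attach tense past -l → riwrozepul.
Attach voice reflexive -n → riwrozepuln.
Attach number plural -p → riwrozepulnp.
Apply vowel harmony: riwrozepulnp → riwrozepilnp.
Apply nasal assimilation: riwrozepilnp → riwrozepilmp.

riwrozepilmp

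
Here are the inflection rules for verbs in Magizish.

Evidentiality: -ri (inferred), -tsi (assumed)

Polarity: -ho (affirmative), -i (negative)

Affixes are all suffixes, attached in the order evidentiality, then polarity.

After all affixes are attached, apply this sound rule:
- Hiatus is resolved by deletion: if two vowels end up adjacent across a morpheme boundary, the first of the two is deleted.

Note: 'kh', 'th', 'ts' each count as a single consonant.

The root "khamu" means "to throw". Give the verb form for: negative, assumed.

Attach evidentiality assumed -tsi → khamutsi.
Attach polarity negative -i → khamutsii.
Apply vowel deletion: khamutsii → khamutsi.

khamutsi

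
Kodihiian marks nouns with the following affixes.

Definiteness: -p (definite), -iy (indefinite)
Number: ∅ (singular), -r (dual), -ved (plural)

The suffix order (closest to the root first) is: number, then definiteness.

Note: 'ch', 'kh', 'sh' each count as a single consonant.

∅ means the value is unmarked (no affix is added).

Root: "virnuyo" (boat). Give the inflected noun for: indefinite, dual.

virnuyoriy

Attach number dual -r → virnuyor.
Attach definiteness indefinite -iy → virnuyoriy.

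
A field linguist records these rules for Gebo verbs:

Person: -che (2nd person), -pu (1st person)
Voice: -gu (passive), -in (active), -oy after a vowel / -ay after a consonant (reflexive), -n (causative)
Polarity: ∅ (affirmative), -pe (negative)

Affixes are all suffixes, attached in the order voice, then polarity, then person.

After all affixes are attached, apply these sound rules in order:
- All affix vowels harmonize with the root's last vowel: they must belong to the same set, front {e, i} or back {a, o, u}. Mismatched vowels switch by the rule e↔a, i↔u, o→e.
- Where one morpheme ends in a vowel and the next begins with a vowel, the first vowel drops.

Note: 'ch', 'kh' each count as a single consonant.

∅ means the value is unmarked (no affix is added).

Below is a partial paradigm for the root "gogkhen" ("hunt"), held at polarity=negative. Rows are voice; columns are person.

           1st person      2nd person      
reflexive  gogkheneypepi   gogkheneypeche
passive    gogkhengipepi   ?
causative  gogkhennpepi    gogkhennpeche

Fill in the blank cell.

gogkhengipeche

Attach voice passive -gu → gogkhengu.
Attach polarity negative -pe → gogkhengupe.
Attach person 2nd person -che → gogkhengupeche.
Apply vowel harmony: gogkhengupeche → gogkhengipeche.
Vowel deletion: no change.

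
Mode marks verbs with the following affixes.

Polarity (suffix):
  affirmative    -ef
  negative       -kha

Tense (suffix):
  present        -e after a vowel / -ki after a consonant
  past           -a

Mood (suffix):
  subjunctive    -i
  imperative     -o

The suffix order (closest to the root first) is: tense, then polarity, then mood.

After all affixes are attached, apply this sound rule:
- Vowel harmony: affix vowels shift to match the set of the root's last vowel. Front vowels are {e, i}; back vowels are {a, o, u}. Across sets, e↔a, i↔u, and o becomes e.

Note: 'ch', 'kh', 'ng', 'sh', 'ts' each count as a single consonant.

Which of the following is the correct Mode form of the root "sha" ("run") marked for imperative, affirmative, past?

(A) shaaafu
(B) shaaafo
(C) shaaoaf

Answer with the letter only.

Attach tense past -a → shaa.
Attach polarity affirmative -ef → shaaef.
Attach mood imperative -o → shaaefo.
Apply vowel harmony: shaaefo → shaaafo.
So the correct form is shaaafo, option (B).
(C) shaaoaf is wrong: it has the affixes in the wrong order.
(A) shaaafu is wrong: it uses subjunctive instead of imperative for mood.

B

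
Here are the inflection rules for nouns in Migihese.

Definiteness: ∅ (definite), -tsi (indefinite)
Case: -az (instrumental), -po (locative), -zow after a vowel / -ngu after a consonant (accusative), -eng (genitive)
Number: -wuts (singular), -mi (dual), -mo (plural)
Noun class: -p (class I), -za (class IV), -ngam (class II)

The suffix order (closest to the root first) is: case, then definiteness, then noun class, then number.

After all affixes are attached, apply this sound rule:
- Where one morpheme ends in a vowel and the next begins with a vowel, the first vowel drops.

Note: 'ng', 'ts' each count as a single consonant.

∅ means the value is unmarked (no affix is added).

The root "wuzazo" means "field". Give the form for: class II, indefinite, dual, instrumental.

wuzazaztsingammi

Attach case instrumental -az → wuzazoaz.
Attach definiteness indefinite -tsi → wuzazoaztsi.
Attach noun class class II -ngam → wuzazoaztsingam.
Attach number dual -mi → wuzazoaztsingammi.
Apply vowel deletion: wuzazoaztsingammi → wuzazaztsingammi.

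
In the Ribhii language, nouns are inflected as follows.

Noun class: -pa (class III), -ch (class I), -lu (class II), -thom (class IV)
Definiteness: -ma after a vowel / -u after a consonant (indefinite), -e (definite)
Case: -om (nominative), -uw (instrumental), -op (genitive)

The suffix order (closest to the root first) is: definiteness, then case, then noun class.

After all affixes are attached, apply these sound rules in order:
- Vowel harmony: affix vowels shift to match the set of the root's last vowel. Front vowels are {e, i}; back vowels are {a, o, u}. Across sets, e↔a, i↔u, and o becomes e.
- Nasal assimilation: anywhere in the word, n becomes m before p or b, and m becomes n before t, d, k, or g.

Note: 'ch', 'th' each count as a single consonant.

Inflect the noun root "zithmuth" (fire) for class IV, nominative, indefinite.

Attach definiteness indefinite -u (after consonant 'th') → zithmuthu.
Attach case nominative -om → zithmuthuom.
Attach noun class class IV -thom → zithmuthuomthom.
Vowel harmony: no change.
Nasal assimilation: no change.

zithmuthuomthom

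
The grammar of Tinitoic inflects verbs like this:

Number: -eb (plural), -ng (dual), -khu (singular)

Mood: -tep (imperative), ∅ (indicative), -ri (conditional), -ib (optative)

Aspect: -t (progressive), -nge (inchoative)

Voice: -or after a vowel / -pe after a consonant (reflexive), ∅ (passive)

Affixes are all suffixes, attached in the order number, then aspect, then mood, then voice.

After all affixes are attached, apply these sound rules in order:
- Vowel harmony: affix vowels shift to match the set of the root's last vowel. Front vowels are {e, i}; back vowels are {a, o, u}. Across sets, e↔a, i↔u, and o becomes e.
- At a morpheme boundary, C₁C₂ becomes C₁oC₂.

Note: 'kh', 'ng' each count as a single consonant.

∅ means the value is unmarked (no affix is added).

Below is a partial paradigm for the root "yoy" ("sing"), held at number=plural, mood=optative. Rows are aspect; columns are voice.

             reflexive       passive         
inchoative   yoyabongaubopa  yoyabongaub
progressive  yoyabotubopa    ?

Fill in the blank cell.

Attach number plural -eb → yoyeb.
Attach aspect progressive -t → yoyebt.
Attach mood optative -ib → yoyebtib.
voice = passive: zero marking, form stays yoyebtib.
Apply vowel harmony: yoyebtib → yoyabtub.
Apply epenthesis: yoyabtub → yoyabotub.

yoyabotub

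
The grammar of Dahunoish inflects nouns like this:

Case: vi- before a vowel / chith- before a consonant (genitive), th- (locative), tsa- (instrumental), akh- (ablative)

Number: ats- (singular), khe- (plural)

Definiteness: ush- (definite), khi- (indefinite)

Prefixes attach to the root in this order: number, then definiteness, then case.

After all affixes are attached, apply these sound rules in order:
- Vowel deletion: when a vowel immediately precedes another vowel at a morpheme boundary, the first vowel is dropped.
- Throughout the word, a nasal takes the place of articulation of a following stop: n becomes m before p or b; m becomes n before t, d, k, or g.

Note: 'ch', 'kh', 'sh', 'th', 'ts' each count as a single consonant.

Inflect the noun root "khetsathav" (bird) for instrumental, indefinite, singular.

tsakhatskhetsathav

Attach number singular ats- → atskhetsathav.
Attach definiteness indefinite khi- → khiatskhetsathav.
Attach case instrumental tsa- → tsakhiatskhetsathav.
Apply vowel deletion: tsakhiatskhetsathav → tsakhatskhetsathav.
Nasal assimilation: no change.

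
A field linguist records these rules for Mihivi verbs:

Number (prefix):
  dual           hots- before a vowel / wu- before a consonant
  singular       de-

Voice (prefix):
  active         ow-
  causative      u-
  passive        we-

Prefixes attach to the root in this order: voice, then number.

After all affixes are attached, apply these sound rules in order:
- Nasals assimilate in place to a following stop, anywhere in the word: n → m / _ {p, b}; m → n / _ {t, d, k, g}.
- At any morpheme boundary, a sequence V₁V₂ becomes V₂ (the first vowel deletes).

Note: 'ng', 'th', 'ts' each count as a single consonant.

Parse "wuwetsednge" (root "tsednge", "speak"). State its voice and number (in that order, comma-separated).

Segment: wu-we-tsednge.
voice: we- → passive.
number: hots/wu- → dual.

passive, dual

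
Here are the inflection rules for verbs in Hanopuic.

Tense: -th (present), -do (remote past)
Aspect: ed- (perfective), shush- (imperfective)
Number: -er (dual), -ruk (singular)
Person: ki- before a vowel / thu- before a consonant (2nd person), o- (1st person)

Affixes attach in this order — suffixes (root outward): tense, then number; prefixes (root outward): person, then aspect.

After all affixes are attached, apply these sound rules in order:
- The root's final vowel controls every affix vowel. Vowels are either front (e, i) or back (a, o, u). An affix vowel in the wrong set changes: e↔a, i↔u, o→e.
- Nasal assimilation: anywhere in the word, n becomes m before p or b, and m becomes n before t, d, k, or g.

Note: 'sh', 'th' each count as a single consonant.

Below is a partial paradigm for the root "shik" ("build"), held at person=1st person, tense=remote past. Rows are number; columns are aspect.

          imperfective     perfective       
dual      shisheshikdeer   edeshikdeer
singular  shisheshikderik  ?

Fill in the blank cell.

edeshikderik

Attach person 1st person o- → oshik.
Attach tense remote past -do → oshikdo.
Attach number singular -ruk → oshikdoruk.
Attach aspect perfective ed- → edoshikdoruk.
Apply vowel harmony: edoshikdoruk → edeshikderik.
Nasal assimilation: no change.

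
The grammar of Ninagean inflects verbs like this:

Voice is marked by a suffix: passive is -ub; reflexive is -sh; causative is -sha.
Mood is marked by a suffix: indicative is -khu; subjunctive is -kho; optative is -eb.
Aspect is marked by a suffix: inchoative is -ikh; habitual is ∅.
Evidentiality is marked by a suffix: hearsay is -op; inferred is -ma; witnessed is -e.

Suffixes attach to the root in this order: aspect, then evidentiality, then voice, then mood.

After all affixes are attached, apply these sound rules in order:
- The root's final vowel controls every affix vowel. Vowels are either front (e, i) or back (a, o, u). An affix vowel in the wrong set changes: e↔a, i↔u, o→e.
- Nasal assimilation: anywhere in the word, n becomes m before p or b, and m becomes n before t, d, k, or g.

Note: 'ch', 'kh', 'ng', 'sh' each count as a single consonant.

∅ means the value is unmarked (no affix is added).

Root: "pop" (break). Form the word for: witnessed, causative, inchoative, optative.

popukhashaab

Attach aspect inchoative -ikh → popikh.
Attach evidentiality witnessed -e → popikhe.
Attach voice causative -sha → popikhesha.
Attach mood optative -eb → popikheshaeb.
Apply vowel harmony: popikheshaeb → popukhashaab.
Nasal assimilation: no change.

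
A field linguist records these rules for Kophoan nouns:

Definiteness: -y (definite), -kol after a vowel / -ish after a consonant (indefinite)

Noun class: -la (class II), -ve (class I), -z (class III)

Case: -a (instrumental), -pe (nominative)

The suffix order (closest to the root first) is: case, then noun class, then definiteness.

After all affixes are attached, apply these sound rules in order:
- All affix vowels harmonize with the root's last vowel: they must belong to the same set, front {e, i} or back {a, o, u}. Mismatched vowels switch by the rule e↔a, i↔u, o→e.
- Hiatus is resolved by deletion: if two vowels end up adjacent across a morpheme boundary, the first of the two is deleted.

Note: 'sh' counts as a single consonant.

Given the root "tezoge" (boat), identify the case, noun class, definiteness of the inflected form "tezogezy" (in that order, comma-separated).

instrumental, class III, definite

Segment: tezoge-a-z-y.
case: -a → instrumental.
noun class: -z → class III.
definiteness: -y → definite.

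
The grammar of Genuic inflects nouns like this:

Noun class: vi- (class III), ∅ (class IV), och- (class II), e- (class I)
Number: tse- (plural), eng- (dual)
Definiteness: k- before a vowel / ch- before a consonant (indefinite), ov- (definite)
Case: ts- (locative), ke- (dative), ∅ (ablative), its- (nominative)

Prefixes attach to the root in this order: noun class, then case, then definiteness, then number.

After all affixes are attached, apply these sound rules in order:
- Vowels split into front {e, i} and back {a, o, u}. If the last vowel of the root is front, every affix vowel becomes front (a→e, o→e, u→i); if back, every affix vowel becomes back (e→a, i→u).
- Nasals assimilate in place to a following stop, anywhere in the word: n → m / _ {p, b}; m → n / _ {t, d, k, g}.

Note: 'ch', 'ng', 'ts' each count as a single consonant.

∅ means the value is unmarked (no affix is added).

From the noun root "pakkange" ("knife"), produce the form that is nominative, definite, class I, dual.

engevitsepakkange

Attach noun class class I e- → epakkange.
Attach case nominative its- → itsepakkange.
Attach definiteness definite ov- → ovitsepakkange.
Attach number dual eng- → engovitsepakkange.
Apply vowel harmony: engovitsepakkange → engevitsepakkange.
Nasal assimilation: no change.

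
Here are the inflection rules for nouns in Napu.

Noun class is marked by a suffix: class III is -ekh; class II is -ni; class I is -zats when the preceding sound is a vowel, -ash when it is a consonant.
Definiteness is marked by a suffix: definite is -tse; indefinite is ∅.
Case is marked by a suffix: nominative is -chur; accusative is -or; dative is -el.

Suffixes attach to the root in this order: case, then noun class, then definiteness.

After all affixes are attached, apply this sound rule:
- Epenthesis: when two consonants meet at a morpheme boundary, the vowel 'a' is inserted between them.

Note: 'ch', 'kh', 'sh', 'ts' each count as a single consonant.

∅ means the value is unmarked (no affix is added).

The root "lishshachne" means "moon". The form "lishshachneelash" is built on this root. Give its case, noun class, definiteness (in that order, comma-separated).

dative, class I, indefinite

Segment: lishshachne-el-ash.
case: -el → dative.
noun class: -zats/ash → class I.
definiteness: ∅ → indefinite.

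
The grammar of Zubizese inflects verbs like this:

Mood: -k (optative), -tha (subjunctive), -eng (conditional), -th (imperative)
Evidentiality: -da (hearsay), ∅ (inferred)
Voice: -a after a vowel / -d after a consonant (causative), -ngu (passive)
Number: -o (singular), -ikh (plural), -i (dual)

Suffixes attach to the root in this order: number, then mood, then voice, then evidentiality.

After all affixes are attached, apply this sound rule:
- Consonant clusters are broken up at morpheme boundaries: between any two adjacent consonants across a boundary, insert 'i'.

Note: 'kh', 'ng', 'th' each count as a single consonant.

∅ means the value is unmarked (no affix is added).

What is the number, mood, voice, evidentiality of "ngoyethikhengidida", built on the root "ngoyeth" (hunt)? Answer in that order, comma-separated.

plural, conditional, causative, hearsay

Segment: ngoyeth-ikh-eng-d-da.
number: -ikh → plural.
mood: -eng → conditional.
voice: -a/d → causative.
evidentiality: -da → hearsay.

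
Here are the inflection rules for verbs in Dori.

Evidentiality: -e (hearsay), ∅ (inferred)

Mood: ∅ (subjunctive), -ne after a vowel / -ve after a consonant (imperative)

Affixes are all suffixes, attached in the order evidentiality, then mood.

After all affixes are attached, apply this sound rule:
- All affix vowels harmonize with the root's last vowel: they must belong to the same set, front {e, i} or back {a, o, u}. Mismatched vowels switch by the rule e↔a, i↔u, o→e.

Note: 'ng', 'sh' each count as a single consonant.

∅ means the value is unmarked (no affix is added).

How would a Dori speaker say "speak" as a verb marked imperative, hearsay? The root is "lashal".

lashalana

Attach evidentiality hearsay -e → lashale.
Attach mood imperative -ne (after vowel 'e') → lashalene.
Apply vowel harmony: lashalene → lashalana.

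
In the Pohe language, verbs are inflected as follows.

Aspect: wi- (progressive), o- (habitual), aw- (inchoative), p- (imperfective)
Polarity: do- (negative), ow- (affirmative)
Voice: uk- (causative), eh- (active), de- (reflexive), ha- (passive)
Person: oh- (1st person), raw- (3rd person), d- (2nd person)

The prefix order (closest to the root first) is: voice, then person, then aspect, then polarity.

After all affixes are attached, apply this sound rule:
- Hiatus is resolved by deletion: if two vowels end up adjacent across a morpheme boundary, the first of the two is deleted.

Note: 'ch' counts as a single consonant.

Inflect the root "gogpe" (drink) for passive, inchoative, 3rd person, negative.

dawrawhagogpe

Attach voice passive ha- → hagogpe.
Attach person 3rd person raw- → rawhagogpe.
Attach aspect inchoative aw- → awrawhagogpe.
Attach polarity negative do- → doawrawhagogpe.
Apply vowel deletion: doawrawhagogpe → dawrawhagogpe.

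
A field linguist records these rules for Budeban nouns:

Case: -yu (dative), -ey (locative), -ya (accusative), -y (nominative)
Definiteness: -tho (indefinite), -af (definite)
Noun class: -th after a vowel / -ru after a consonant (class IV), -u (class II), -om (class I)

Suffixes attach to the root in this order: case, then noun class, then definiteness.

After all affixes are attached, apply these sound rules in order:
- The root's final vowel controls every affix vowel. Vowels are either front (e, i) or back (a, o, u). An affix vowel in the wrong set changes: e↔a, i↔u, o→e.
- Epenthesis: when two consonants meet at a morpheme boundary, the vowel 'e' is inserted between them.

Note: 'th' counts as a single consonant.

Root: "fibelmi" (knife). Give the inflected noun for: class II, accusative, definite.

fibelmiyeief

Attach case accusative -ya → fibelmiya.
Attach noun class class II -u → fibelmiyau.
Attach definiteness definite -af → fibelmiyauaf.
Apply vowel harmony: fibelmiyauaf → fibelmiyeief.
Epenthesis: no change.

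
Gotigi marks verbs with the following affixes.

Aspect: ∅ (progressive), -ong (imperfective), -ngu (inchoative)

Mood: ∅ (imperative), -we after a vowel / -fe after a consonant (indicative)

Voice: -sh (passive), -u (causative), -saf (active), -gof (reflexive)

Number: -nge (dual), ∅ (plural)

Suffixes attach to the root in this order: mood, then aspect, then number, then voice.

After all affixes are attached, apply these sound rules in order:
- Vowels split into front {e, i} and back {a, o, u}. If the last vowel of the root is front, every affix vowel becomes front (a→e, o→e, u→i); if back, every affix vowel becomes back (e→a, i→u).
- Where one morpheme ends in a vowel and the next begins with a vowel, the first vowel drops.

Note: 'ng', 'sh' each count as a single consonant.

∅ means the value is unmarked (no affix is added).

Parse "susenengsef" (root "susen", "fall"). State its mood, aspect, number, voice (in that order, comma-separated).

imperative, imperfective, plural, active

Segment: susen-ong-saf.
mood: ∅ → imperative.
aspect: -ong → imperfective.
number: ∅ → plural.
voice: -saf → active.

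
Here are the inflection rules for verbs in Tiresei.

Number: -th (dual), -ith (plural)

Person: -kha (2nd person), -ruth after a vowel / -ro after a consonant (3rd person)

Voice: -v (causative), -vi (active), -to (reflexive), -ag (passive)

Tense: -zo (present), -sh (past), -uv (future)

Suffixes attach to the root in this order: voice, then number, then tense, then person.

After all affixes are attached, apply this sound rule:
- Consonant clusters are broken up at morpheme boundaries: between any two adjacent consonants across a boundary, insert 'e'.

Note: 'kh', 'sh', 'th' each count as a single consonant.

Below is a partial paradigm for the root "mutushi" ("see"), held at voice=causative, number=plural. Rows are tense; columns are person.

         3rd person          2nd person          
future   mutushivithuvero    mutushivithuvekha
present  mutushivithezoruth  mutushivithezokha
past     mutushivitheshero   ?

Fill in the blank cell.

mutushivitheshekha

Attach voice causative -v → mutushiv.
Attach number plural -ith → mutushivith.
Attach tense past -sh → mutushivithsh.
Attach person 2nd person -kha → mutushivithshkha.
Apply epenthesis: mutushivithshkha → mutushivitheshekha.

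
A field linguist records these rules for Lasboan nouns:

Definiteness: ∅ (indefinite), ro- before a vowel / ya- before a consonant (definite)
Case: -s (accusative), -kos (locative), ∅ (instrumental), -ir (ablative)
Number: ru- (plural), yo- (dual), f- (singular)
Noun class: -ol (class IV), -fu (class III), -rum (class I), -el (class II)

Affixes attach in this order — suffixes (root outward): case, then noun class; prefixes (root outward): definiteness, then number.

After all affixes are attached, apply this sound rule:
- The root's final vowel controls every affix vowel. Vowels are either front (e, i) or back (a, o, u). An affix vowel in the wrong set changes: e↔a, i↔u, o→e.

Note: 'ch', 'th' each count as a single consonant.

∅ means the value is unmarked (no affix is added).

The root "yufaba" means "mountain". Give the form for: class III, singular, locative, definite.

Attach case locative -kos → yufabakos.
Attach noun class class III -fu → yufabakosfu.
Attach definiteness definite ya- (before consonant 'y') → yayufabakosfu.
Attach number singular f- → fyayufabakosfu.
Vowel harmony: no change.

fyayufabakosfu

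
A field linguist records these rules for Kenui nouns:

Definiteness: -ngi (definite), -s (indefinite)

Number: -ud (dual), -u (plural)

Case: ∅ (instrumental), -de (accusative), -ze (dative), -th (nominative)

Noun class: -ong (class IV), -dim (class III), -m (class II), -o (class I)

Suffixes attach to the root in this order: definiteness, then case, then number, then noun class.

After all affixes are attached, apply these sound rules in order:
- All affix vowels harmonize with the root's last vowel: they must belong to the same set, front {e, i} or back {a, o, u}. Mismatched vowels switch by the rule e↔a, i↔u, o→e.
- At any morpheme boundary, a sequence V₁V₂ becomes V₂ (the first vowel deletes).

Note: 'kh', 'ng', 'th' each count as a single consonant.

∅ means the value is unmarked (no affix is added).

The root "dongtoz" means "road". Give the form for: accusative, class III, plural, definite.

Attach definiteness definite -ngi → dongtozngi.
Attach case accusative -de → dongtozngide.
Attach number plural -u → dongtozngideu.
Attach noun class class III -dim → dongtozngideudim.
Apply vowel harmony: dongtozngideudim → dongtozngudaudum.
Apply vowel deletion: dongtozngudaudum → dongtozngududum.

dongtozngududum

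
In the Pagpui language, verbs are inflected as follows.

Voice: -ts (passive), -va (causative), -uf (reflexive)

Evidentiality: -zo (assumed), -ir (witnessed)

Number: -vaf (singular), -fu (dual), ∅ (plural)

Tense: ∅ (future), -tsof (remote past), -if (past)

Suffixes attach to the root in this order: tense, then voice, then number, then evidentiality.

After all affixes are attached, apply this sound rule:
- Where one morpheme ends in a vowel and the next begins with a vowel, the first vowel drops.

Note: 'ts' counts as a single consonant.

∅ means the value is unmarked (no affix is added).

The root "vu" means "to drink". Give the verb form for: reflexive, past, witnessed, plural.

Attach tense past -if → vuif.
Attach voice reflexive -uf → vuifuf.
number = plural: zero marking, form stays vuifuf.
Attach evidentiality witnessed -ir → vuifufir.
Apply vowel deletion: vuifufir → vifufir.

vifufir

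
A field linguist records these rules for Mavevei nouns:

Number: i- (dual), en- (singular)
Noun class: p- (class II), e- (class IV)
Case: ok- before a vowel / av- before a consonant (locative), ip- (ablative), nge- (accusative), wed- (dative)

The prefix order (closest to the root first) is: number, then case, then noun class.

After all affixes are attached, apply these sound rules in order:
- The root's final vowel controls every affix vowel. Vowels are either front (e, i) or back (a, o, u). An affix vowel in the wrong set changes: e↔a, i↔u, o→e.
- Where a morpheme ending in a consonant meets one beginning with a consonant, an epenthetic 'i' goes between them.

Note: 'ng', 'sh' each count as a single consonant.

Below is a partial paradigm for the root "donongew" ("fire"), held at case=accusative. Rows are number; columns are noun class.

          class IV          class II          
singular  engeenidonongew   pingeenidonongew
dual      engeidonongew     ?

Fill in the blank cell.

pingeidonongew

Attach number dual i- → idonongew.
Attach case accusative nge- → ngeidonongew.
Attach noun class class II p- → pngeidonongew.
Vowel harmony: no change.
Apply epenthesis: pngeidonongew → pingeidonongew.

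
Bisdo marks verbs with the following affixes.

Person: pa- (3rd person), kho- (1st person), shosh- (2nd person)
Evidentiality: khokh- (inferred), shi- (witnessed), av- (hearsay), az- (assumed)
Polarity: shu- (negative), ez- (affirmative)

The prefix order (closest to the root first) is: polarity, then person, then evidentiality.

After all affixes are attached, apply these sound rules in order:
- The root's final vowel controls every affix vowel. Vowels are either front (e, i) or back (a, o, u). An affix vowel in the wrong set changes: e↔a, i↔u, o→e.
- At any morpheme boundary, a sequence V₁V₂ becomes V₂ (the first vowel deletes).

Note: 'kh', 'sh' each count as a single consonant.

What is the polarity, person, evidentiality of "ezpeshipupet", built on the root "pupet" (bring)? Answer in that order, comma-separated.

Segment: az-pa-shu-pupet.
polarity: shu- → negative.
person: pa- → 3rd person.
evidentiality: az- → assumed.

negative, 3rd person, assumed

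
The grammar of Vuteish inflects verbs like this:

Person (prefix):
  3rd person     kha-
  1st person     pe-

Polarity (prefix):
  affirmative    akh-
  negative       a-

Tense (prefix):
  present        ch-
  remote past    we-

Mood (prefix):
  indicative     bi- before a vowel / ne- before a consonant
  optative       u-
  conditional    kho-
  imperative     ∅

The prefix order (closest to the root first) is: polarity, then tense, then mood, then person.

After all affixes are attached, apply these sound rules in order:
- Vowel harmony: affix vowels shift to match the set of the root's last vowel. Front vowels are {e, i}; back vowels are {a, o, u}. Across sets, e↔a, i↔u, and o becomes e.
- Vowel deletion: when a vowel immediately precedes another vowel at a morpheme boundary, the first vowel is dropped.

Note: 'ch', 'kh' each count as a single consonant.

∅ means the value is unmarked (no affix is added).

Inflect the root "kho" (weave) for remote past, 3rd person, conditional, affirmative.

Attach polarity affirmative akh- → akhkho.
Attach tense remote past we- → weakhkho.
Attach mood conditional kho- → khoweakhkho.
Attach person 3rd person kha- → khakhoweakhkho.
Apply vowel harmony: khakhoweakhkho → khakhowaakhkho.
Apply vowel deletion: khakhowaakhkho → khakhowakhkho.

khakhowakhkho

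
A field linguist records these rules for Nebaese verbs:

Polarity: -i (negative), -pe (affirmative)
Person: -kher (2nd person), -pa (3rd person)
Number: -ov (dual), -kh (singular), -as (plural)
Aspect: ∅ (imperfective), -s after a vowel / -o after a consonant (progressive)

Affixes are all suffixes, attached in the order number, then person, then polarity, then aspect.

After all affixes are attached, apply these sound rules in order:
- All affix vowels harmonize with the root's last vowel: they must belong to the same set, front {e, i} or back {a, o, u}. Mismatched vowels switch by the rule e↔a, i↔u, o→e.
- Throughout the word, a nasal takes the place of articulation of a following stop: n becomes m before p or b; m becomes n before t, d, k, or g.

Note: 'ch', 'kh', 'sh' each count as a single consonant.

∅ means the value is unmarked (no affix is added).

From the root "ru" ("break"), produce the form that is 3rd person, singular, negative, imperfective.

rukhpau

Attach number singular -kh → rukh.
Attach person 3rd person -pa → rukhpa.
Attach polarity negative -i → rukhpai.
aspect = imperfective: zero marking, form stays rukhpai.
Apply vowel harmony: rukhpai → rukhpau.
Nasal assimilation: no change.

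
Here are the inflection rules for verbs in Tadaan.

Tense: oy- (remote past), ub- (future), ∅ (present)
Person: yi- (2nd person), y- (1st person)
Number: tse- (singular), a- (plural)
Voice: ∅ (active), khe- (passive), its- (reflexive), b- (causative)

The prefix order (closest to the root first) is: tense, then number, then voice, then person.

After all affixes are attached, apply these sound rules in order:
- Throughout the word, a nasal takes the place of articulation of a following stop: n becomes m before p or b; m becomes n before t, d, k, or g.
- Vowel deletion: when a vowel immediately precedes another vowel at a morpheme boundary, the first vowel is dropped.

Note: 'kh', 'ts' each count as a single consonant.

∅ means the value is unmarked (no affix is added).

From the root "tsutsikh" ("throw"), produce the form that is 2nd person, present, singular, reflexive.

tense = present: zero marking, form stays tsutsikh.
Attach number singular tse- → tsetsutsikh.
Attach voice reflexive its- → itstsetsutsikh.
Attach person 2nd person yi- → yiitstsetsutsikh.
Nasal assimilation: no change.
Apply vowel deletion: yiitstsetsutsikh → yitstsetsutsikh.

yitstsetsutsikh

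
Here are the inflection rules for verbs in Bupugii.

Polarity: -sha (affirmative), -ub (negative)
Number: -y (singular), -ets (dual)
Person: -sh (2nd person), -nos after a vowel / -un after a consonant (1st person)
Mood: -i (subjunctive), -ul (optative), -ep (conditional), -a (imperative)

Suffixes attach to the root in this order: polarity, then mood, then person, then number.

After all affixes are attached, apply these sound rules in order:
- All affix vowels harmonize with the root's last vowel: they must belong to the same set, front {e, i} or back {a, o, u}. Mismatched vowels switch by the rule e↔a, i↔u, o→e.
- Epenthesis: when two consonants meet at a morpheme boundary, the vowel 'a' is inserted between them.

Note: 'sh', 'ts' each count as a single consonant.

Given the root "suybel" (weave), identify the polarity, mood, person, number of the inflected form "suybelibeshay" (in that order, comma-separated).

Segment: suybel-ub-a-sh-y.
polarity: -ub → negative.
mood: -a → imperative.
person: -sh → 2nd person.
number: -y → singular.

negative, imperative, 2nd person, singular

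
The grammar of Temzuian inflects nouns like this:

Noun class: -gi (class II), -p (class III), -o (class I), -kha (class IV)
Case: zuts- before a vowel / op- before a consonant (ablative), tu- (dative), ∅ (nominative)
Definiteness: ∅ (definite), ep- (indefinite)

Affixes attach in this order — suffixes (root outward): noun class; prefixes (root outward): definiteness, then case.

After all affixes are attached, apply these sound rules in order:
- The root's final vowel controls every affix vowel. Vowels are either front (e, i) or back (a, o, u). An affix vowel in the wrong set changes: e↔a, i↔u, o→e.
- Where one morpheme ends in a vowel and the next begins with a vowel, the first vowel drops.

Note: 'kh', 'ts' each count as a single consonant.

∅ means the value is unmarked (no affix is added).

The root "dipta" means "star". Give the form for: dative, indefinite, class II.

Attach noun class class II -gi → diptagi.
Attach definiteness indefinite ep- → epdiptagi.
Attach case dative tu- → tuepdiptagi.
Apply vowel harmony: tuepdiptagi → tuapdiptagu.
Apply vowel deletion: tuapdiptagu → tapdiptagu.

tapdiptagu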